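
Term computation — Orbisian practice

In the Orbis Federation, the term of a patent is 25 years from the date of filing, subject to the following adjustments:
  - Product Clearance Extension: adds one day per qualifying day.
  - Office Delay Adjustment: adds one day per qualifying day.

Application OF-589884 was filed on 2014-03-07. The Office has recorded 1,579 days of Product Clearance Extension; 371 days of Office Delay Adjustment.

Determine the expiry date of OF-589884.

Base term: filing date + 25 years → 7 March 2039.
Product Clearance Extension: +1579 days → 3 July 2043.
Office Delay Adjustment: +371 days → 8 July 2044.

2044-07-08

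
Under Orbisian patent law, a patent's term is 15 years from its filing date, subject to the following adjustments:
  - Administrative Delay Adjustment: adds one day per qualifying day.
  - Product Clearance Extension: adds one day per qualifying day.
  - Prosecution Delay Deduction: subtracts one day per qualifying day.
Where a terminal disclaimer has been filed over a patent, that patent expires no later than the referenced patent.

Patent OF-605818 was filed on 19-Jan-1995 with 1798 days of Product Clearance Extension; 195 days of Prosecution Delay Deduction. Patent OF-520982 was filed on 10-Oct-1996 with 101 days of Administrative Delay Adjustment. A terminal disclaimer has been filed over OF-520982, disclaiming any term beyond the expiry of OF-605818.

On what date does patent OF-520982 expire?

2012-01-19

Natural term of OF-520982:
  Base: filing + 15 years → 10 October 2011.
  Administrative Delay Adjustment: +101 days → 19 January 2012.
Expiry of referenced patent OF-605818:
  Base: filing + 15 years → 19 January 2010.
  Product Clearance Extension: +1798 days → 22 December 2014.
  Prosecution Delay Deduction: −195 days → 10 June 2014.
Terminal disclaimer: OF-520982 expires on the earlier of 19 January 2012 and 10 June 2014.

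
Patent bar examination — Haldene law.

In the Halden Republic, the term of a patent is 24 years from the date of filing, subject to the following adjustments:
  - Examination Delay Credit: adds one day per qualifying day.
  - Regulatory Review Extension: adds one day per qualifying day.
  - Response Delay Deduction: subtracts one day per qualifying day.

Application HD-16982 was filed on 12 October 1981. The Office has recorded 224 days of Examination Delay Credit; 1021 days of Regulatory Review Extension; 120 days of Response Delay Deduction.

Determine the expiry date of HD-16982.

Base term: filing date + 24 years → 12 October 2005.
Examination Delay Credit: +224 days → 24 May 2006.
Regulatory Review Extension: +1021 days → 10 March 2009.
Response Delay Deduction: −120 days → 10 November 2008.

2008-11-10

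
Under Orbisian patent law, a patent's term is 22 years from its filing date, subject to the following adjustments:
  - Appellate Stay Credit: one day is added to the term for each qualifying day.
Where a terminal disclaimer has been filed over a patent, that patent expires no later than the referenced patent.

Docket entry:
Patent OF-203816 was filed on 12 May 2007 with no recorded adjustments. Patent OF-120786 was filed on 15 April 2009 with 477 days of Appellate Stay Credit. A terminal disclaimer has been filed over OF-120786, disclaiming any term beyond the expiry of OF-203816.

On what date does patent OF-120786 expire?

2029-05-12

Natural term of OF-120786:
  Base: filing + 22 years → 15 April 2031.
  Appellate Stay Credit: +477 days → 4 August 2032.
Expiry of referenced patent OF-203816:
  Base: filing + 22 years → 12 May 2029.
Terminal disclaimer: OF-120786 expires on the earlier of 4 August 2032 and 12 May 2029.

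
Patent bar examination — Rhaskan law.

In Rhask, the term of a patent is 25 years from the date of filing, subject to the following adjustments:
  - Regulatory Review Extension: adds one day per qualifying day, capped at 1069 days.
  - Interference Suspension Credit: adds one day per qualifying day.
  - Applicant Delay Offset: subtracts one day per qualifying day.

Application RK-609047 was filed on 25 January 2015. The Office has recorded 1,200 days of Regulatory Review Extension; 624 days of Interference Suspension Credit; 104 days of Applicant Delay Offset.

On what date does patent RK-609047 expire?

Base term: filing date + 25 years → 25 January 2040.
Regulatory Review Extension: 1200 days claimed exceeds the 1069-day cap, so +1069 days → 29 December 2042.
Interference Suspension Credit: +624 days → 13 September 2044.
Applicant Delay Offset: −104 days → 1 June 2044.

June 1, 2044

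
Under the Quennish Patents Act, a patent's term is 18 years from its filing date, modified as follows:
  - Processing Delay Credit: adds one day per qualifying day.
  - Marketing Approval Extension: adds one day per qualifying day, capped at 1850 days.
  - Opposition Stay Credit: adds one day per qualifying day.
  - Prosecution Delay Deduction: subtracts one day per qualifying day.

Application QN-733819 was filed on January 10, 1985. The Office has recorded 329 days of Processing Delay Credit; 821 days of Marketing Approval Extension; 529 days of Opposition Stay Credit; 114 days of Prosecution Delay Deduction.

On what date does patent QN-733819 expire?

Base term: filing date + 18 years → 10 January 2003.
Processing Delay Credit: +329 days → 5 December 2003.
Marketing Approval Extension: 821 days (within the 1850-day cap) → +821 days → 5 March 2006.
Opposition Stay Credit: +529 days → 16 August 2007.
Prosecution Delay Deduction: −114 days → 24 April 2007.

April 24, 2007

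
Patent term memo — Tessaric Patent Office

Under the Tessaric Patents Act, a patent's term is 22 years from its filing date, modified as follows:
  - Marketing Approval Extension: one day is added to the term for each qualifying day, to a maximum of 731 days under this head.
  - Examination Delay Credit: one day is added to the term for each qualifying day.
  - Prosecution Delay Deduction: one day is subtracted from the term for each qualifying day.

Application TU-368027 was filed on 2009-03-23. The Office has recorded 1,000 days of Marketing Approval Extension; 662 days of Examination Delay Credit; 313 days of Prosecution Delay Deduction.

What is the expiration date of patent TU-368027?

Base term: filing date + 22 years → 23 March 2031.
Marketing Approval Extension: 1000 days claimed exceeds the 731-day cap, so +731 days → 23 March 2033.
Examination Delay Credit: +662 days → 14 January 2035.
Prosecution Delay Deduction: −313 days → 7 March 2034.

March 7, 2034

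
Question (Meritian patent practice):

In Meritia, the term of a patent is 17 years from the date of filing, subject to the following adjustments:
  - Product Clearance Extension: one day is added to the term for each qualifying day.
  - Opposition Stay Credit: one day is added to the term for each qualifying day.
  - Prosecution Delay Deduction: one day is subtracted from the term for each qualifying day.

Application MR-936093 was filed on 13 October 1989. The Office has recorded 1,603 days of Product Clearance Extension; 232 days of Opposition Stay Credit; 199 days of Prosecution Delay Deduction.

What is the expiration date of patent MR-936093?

2011-04-06

Base term: filing date + 17 years → 13 October 2006.
Product Clearance Extension: +1603 days → 4 March 2011.
Opposition Stay Credit: +232 days → 22 October 2011.
Prosecution Delay Deduction: −199 days → 6 April 2011.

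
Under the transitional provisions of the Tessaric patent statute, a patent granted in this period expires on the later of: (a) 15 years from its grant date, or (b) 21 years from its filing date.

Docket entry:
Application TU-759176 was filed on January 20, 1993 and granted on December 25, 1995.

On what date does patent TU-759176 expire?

2014-01-20

(a) grant + 15 years → 25 December 2010.
(b) filing + 21 years → 20 January 2014.
Later of the two: 20 January 2014.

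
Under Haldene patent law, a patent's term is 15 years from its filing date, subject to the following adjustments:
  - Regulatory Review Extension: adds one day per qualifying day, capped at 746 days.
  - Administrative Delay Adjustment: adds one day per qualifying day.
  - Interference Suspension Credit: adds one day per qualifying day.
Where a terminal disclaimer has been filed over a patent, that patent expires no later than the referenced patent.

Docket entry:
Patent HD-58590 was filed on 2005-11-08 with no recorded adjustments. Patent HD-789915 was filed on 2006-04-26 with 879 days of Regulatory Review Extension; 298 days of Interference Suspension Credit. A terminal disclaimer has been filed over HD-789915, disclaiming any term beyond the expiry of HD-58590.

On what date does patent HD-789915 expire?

November 8, 2020

Natural term of HD-789915:
  Base: filing + 15 years → 26 April 2021.
  Regulatory Review Extension: 879 days claimed exceeds the 746-day cap, so +746 days → 12 May 2023.
  Interference Suspension Credit: +298 days → 5 March 2024.
Expiry of referenced patent HD-58590:
  Base: filing + 15 years → 8 November 2020.
Terminal disclaimer: HD-789915 expires on the earlier of 5 March 2024 and 8 November 2020.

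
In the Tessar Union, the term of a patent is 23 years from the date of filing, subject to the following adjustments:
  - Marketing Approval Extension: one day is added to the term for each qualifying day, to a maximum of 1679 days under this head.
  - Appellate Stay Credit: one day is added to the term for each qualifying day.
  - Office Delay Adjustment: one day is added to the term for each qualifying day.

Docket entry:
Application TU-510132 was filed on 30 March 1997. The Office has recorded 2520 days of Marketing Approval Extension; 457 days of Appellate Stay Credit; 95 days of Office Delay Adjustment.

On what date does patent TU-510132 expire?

Base term: filing date + 23 years → 30 March 2020.
Marketing Approval Extension: 2520 days claimed exceeds the 1679-day cap, so +1679 days → 3 November 2024.
Appellate Stay Credit: +457 days → 3 February 2026.
Office Delay Adjustment: +95 days → 9 May 2026.

May 9, 2026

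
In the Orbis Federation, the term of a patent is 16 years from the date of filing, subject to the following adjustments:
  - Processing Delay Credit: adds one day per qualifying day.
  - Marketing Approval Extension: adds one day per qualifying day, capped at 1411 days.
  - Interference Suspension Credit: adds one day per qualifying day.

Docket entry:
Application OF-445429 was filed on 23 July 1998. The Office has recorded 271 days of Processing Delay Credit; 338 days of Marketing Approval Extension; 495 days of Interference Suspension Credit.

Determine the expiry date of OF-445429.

July 31, 2017

Base term: filing date + 16 years → 23 July 2014.
Processing Delay Credit: +271 days → 20 April 2015.
Marketing Approval Extension: 338 days (within the 1411-day cap) → +338 days → 23 March 2016.
Interference Suspension Credit: +495 days → 31 July 2017.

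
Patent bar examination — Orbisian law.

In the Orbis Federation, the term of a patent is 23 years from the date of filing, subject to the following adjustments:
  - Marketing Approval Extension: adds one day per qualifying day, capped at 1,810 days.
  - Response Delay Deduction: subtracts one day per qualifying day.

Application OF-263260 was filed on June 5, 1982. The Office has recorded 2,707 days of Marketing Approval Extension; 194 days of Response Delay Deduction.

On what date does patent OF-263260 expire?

Base term: filing date + 23 years → 5 June 2005.
Marketing Approval Extension: 2707 days claimed exceeds the 1810-day cap, so +1810 days → 20 May 2010.
Response Delay Deduction: −194 days → 7 November 2009.

November 7, 2009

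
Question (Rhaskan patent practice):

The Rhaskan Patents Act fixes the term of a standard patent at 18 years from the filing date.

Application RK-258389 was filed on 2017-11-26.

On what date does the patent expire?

2035-11-26

Filing date + 18 years → 26 November 2035.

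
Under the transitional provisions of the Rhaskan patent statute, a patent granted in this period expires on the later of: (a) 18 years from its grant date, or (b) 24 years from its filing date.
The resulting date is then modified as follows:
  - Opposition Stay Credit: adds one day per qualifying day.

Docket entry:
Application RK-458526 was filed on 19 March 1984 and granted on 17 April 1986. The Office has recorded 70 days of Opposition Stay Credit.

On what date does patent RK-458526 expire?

(a) grant + 18 years → 17 April 2004.
(b) filing + 24 years → 19 March 2008.
Later of the two: 19 March 2008.
Opposition Stay Credit: +70 days → 28 May 2008.

May 28, 2008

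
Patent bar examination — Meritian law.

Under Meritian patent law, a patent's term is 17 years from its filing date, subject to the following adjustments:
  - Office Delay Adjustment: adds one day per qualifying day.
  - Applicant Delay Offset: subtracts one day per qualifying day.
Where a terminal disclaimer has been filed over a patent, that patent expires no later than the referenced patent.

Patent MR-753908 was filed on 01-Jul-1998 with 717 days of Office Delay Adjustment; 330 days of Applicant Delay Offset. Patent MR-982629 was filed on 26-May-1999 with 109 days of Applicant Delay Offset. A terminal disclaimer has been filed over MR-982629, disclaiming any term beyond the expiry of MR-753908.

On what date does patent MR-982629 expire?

Natural term of MR-982629:
  Base: filing + 17 years → 26 May 2016.
  Applicant Delay Offset: −109 days → 7 February 2016.
Expiry of referenced patent MR-753908:
  Base: filing + 17 years → 1 July 2015.
  Office Delay Adjustment: +717 days → 17 June 2017.
  Applicant Delay Offset: −330 days → 22 July 2016.
Terminal disclaimer: MR-982629 expires on the earlier of 7 February 2016 and 22 July 2016.

February 7, 2016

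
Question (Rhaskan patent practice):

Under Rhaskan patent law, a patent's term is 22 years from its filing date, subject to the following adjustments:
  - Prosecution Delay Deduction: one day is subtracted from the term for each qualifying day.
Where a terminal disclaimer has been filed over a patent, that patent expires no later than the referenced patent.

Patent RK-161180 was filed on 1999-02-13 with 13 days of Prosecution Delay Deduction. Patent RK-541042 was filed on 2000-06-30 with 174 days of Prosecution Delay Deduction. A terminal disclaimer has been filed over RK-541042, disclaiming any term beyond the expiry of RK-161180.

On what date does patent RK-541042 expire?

January 31, 2021

Natural term of RK-541042:
  Base: filing + 22 years → 30 June 2022.
  Prosecution Delay Deduction: −174 days → 7 January 2022.
Expiry of referenced patent RK-161180:
  Base: filing + 22 years → 13 February 2021.
  Prosecution Delay Deduction: −13 days → 31 January 2021.
Terminal disclaimer: RK-541042 expires on the earlier of 7 January 2022 and 31 January 2021.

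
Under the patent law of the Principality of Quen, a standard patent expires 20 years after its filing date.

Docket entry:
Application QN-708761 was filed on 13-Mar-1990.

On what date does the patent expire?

Filing date + 20 years → 13 March 2010.

March 13, 2010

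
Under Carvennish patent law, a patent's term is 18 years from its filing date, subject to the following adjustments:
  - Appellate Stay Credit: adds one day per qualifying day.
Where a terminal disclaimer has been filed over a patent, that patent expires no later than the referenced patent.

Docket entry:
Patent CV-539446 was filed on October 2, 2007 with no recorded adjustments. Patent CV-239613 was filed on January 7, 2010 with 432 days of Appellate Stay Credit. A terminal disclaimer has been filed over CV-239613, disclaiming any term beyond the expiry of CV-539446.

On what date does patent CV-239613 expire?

Natural term of CV-239613:
  Base: filing + 18 years → 7 January 2028.
  Appellate Stay Credit: +432 days → 14 March 2029.
Expiry of referenced patent CV-539446:
  Base: filing + 18 years → 2 October 2025.
Terminal disclaimer: CV-239613 expires on the earlier of 14 March 2029 and 2 October 2025.

October 2, 2025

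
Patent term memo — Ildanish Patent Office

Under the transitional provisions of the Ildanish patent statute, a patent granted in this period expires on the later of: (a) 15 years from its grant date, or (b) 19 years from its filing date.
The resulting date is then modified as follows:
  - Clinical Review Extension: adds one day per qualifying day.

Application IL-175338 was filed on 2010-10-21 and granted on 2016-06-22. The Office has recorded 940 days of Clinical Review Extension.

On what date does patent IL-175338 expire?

(a) grant + 15 years → 22 June 2031.
(b) filing + 19 years → 21 October 2029.
Later of the two: 22 June 2031.
Clinical Review Extension: +940 days → 17 January 2034.

2034-01-17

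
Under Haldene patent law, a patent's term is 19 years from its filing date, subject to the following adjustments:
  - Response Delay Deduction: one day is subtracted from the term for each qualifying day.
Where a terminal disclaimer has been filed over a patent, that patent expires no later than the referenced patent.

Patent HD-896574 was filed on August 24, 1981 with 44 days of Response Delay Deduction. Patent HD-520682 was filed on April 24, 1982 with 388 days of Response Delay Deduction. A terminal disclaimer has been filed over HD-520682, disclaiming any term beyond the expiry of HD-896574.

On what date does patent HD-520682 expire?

April 1, 2000

Natural term of HD-520682:
  Base: filing + 19 years → 24 April 2001.
  Response Delay Deduction: −388 days → 1 April 2000.
Expiry of referenced patent HD-896574:
  Base: filing + 19 years → 24 August 2000.
  Response Delay Deduction: −44 days → 11 July 2000.
Terminal disclaimer: HD-520682 expires on the earlier of 1 April 2000 and 11 July 2000.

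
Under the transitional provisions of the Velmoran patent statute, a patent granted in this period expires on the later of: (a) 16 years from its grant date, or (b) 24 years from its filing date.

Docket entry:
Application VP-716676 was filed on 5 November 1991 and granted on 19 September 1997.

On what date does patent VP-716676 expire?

(a) grant + 16 years → 19 September 2013.
(b) filing + 24 years → 5 November 2015.
Later of the two: 5 November 2015.

November 5, 2015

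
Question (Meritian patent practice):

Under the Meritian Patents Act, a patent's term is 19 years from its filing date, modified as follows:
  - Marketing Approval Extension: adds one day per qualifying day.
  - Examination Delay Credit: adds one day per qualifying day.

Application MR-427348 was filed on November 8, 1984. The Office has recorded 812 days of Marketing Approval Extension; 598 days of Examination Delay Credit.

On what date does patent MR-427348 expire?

2007-09-18

Base term: filing date + 19 years → 8 November 2003.
Marketing Approval Extension: +812 days → 28 January 2006.
Examination Delay Credit: +598 days → 18 September 2007.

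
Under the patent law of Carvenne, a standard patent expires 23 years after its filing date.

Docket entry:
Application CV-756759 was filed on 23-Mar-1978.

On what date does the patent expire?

March 23, 2001

Filing date + 23 years → 23 March 2001.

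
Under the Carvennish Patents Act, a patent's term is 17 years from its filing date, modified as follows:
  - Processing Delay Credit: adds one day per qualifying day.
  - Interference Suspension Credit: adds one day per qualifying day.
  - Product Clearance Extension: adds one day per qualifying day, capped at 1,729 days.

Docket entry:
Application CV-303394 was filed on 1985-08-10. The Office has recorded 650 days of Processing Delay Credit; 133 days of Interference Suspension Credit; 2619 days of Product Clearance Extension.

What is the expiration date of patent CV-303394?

June 26, 2009

Base term: filing date + 17 years → 10 August 2002.
Processing Delay Credit: +650 days → 21 May 2004.
Interference Suspension Credit: +133 days → 1 October 2004.
Product Clearance Extension: 2619 days claimed exceeds the 1729-day cap, so +1729 days → 26 June 2009.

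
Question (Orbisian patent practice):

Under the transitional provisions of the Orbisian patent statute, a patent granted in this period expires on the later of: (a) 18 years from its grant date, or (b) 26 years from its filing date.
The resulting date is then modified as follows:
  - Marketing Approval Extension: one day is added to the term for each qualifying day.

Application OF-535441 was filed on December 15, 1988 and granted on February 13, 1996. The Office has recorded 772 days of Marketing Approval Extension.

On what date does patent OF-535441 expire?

(a) grant + 18 years → 13 February 2014.
(b) filing + 26 years → 15 December 2014.
Later of the two: 15 December 2014.
Marketing Approval Extension: +772 days → 25 January 2017.

2017-01-25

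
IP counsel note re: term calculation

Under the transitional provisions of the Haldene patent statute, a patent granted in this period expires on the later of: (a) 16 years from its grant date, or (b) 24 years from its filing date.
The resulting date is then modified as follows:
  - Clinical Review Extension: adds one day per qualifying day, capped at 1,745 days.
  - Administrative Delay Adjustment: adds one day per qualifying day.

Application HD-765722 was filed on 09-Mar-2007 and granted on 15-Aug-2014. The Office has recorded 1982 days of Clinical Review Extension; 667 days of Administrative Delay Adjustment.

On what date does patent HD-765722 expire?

(a) grant + 16 years → 15 August 2030.
(b) filing + 24 years → 9 March 2031.
Later of the two: 9 March 2031.
Clinical Review Extension: 1982 days claimed exceeds the 1745-day cap, so +1745 days → 18 December 2035.
Administrative Delay Adjustment: +667 days → 15 October 2037.

October 15, 2037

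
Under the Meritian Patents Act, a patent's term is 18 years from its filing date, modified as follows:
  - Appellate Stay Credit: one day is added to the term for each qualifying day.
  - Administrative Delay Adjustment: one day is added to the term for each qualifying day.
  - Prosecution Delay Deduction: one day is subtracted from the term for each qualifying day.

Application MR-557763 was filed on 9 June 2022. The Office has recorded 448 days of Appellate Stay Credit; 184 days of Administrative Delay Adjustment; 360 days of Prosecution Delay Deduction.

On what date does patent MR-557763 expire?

Base term: filing date + 18 years → 9 June 2040.
Appellate Stay Credit: +448 days → 31 August 2041.
Administrative Delay Adjustment: +184 days → 3 March 2042.
Prosecution Delay Deduction: −360 days → 8 March 2041.

2041-03-08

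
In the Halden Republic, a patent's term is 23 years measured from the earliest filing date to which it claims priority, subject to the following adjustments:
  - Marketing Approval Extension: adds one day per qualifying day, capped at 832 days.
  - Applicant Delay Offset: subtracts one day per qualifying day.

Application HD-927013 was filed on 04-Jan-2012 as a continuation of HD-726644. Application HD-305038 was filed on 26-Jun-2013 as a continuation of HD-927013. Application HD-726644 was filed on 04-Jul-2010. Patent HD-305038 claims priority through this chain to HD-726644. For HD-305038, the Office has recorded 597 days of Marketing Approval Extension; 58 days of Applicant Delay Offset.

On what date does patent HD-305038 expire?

2034-12-25

Earliest priority filing: 4 July 2010.
Base term: 4 July 2010 + 23 years → 4 July 2033.
Marketing Approval Extension: 597 days (within the 832-day cap) → +597 days → 21 February 2035.
Applicant Delay Offset: −58 days → 25 December 2034.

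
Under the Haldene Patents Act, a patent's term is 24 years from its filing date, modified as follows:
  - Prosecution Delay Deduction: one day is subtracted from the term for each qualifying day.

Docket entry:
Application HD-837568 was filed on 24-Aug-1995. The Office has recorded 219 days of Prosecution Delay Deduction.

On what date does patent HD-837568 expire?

January 17, 2019

Base term: filing date + 24 years → 24 August 2019.
Prosecution Delay Deduction: −219 days → 17 January 2019.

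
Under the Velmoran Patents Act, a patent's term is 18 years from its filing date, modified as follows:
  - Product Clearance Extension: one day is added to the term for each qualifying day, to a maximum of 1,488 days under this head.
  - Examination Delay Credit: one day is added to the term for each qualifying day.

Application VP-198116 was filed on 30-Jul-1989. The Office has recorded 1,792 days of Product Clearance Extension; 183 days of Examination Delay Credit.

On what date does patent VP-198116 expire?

2012-02-25

Base term: filing date + 18 years → 30 July 2007.
Product Clearance Extension: 1792 days claimed exceeds the 1488-day cap, so +1488 days → 26 August 2011.
Examination Delay Credit: +183 days → 25 February 2012.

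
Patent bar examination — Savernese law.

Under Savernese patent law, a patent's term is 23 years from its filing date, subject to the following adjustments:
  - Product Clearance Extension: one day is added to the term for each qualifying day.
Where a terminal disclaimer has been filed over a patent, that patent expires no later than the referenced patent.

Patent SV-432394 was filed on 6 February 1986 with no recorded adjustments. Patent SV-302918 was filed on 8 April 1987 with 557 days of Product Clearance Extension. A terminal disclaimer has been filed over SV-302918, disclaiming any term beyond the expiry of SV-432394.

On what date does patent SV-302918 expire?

Natural term of SV-302918:
  Base: filing + 23 years → 8 April 2010.
  Product Clearance Extension: +557 days → 17 October 2011.
Expiry of referenced patent SV-432394:
  Base: filing + 23 years → 6 February 2009.
Terminal disclaimer: SV-302918 expires on the earlier of 17 October 2011 and 6 February 2009.

February 6, 2009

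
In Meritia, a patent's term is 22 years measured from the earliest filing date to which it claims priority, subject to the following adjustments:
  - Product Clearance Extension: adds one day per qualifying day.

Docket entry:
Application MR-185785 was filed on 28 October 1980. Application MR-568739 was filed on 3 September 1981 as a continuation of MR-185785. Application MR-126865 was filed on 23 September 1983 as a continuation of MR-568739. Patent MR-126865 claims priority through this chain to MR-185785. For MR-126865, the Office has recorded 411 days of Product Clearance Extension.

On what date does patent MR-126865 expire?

2003-12-13

Earliest priority filing: 28 October 1980.
Base term: 28 October 1980 + 22 years → 28 October 2002.
Product Clearance Extension: +411 days → 13 December 2003.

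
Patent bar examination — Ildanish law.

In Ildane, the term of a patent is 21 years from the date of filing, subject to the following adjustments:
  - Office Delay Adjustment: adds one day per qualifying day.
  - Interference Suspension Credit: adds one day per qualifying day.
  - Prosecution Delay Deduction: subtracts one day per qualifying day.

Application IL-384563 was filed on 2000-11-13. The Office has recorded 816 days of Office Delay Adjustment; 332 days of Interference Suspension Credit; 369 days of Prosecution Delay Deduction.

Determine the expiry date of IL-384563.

Base term: filing date + 21 years → 13 November 2021.
Office Delay Adjustment: +816 days → 7 February 2024.
Interference Suspension Credit: +332 days → 4 January 2025.
Prosecution Delay Deduction: −369 days → 1 January 2024.

January 1, 2024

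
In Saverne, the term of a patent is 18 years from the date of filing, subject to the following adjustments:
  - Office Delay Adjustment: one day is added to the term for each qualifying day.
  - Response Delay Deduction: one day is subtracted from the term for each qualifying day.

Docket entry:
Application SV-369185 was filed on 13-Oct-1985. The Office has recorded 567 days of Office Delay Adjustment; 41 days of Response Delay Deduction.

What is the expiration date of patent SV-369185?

2005-03-22

Base term: filing date + 18 years → 13 October 2003.
Office Delay Adjustment: +567 days → 2 May 2005.
Response Delay Deduction: −41 days → 22 March 2005.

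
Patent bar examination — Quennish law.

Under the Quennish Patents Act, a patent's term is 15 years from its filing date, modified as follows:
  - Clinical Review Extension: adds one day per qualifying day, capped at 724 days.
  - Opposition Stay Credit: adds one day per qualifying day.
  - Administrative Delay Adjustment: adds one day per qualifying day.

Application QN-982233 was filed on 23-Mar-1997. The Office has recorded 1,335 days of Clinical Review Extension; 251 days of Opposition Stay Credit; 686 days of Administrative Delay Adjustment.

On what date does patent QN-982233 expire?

Base term: filing date + 15 years → 23 March 2012.
Clinical Review Extension: 1335 days claimed exceeds the 724-day cap, so +724 days → 17 March 2014.
Opposition Stay Credit: +251 days → 23 November 2014.
Administrative Delay Adjustment: +686 days → 9 October 2016.

October 9, 2016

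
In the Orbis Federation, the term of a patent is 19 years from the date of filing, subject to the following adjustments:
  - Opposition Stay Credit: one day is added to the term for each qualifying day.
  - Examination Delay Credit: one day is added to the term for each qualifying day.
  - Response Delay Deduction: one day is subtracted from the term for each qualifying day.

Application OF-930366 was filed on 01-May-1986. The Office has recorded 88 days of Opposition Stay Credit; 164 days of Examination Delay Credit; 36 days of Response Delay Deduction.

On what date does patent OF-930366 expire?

Base term: filing date + 19 years → 1 May 2005.
Opposition Stay Credit: +88 days → 28 July 2005.
Examination Delay Credit: +164 days → 8 January 2006.
Response Delay Deduction: −36 days → 3 December 2005.

2005-12-03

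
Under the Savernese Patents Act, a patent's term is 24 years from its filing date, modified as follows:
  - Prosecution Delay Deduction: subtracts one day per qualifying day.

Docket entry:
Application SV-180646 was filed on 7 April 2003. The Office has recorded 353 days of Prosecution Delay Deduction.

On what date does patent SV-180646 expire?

2026-04-19

Base term: filing date + 24 years → 7 April 2027.
Prosecution Delay Deduction: −353 days → 19 April 2026.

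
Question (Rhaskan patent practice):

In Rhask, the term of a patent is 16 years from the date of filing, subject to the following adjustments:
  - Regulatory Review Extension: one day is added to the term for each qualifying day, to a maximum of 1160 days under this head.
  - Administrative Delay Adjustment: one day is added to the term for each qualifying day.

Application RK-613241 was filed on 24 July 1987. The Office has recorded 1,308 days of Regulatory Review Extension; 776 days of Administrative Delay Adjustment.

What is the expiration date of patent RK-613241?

November 10, 2008

Base term: filing date + 16 years → 24 July 2003.
Regulatory Review Extension: 1308 days claimed exceeds the 1160-day cap, so +1160 days → 26 September 2006.
Administrative Delay Adjustment: +776 days → 10 November 2008.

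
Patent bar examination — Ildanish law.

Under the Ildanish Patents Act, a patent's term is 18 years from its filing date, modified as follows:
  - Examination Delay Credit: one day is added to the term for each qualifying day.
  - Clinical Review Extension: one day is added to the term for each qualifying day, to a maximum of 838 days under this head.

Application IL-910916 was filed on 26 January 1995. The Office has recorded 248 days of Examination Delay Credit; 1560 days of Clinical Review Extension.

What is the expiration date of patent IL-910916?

Base term: filing date + 18 years → 26 January 2013.
Examination Delay Credit: +248 days → 1 October 2013.
Clinical Review Extension: 1560 days claimed exceeds the 838-day cap, so +838 days → 17 January 2016.

January 17, 2016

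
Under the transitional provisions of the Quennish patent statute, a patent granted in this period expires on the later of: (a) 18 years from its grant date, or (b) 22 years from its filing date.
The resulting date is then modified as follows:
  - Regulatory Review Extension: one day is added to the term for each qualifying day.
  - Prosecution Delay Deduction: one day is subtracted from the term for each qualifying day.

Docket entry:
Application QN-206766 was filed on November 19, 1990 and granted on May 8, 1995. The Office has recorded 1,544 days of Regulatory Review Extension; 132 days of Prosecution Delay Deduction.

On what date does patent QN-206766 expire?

(a) grant + 18 years → 8 May 2013.
(b) filing + 22 years → 19 November 2012.
Later of the two: 8 May 2013.
Regulatory Review Extension: +1544 days → 30 July 2017.
Prosecution Delay Deduction: −132 days → 20 March 2017.

2017-03-20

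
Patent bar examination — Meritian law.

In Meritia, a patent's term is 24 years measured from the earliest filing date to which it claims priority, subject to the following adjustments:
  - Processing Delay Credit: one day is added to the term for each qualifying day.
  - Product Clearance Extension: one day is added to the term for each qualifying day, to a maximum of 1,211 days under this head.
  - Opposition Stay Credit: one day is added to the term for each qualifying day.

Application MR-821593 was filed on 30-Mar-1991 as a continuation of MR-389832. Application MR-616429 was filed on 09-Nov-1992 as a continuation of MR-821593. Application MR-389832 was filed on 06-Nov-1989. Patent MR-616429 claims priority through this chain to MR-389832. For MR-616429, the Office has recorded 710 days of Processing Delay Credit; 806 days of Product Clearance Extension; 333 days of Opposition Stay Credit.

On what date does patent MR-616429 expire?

November 29, 2018

Earliest priority filing: 6 November 1989.
Base term: 6 November 1989 + 24 years → 6 November 2013.
Processing Delay Credit: +710 days → 17 October 2015.
Product Clearance Extension: 806 days (within the 1211-day cap) → +806 days → 31 December 2017.
Opposition Stay Credit: +333 days → 29 November 2018.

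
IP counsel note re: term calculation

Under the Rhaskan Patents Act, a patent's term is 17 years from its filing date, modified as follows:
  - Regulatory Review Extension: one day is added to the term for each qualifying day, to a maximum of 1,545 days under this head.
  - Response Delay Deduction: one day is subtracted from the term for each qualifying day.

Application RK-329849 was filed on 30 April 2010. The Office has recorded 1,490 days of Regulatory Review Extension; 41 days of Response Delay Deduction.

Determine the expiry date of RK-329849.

Base term: filing date + 17 years → 30 April 2027.
Regulatory Review Extension: 1490 days (within the 1545-day cap) → +1490 days → 29 May 2031.
Response Delay Deduction: −41 days → 18 April 2031.

April 18, 2031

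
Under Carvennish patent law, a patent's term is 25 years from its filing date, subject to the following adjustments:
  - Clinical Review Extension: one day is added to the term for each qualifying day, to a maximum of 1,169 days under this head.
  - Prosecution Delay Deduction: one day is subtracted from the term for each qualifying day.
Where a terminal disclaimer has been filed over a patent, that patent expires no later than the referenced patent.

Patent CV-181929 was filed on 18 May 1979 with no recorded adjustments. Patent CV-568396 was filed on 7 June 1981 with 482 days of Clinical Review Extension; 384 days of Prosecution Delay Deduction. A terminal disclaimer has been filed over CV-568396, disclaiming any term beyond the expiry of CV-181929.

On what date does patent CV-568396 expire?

2004-05-18

Natural term of CV-568396:
  Base: filing + 25 years → 7 June 2006.
  Clinical Review Extension: 482 days (within the 1169-day cap) → +482 days → 2 October 2007.
  Prosecution Delay Deduction: −384 days → 13 September 2006.
Expiry of referenced patent CV-181929:
  Base: filing + 25 years → 18 May 2004.
Terminal disclaimer: CV-568396 expires on the earlier of 13 September 2006 and 18 May 2004.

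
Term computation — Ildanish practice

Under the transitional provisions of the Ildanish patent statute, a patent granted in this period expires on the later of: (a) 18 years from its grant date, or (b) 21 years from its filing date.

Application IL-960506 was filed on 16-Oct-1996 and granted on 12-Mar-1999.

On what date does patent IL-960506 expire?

October 16, 2017

(a) grant + 18 years → 12 March 2017.
(b) filing + 21 years → 16 October 2017.
Later of the two: 16 October 2017.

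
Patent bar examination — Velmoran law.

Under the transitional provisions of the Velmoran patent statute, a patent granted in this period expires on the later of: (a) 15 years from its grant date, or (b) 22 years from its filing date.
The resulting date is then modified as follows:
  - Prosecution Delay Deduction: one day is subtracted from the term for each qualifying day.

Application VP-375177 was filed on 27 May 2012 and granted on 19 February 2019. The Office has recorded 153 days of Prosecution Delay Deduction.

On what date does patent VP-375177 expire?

(a) grant + 15 years → 19 February 2034.
(b) filing + 22 years → 27 May 2034.
Later of the two: 27 May 2034.
Prosecution Delay Deduction: −153 days → 25 December 2033.

December 25, 2033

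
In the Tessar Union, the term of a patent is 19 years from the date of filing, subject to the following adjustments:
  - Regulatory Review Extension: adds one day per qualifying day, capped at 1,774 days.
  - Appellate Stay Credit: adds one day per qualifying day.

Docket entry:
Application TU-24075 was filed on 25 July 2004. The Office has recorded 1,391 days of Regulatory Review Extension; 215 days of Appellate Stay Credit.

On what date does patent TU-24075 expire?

Base term: filing date + 19 years → 25 July 2023.
Regulatory Review Extension: 1391 days (within the 1774-day cap) → +1391 days → 16 May 2027.
Appellate Stay Credit: +215 days → 17 December 2027.

December 17, 2027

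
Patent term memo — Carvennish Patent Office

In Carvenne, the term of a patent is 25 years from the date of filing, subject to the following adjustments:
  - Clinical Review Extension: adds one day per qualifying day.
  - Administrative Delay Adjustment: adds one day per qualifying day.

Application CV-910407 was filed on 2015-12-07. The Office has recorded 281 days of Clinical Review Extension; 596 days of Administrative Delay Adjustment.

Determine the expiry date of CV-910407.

Base term: filing date + 25 years → 7 December 2040.
Clinical Review Extension: +281 days → 14 September 2041.
Administrative Delay Adjustment: +596 days → 3 May 2043.

2043-05-03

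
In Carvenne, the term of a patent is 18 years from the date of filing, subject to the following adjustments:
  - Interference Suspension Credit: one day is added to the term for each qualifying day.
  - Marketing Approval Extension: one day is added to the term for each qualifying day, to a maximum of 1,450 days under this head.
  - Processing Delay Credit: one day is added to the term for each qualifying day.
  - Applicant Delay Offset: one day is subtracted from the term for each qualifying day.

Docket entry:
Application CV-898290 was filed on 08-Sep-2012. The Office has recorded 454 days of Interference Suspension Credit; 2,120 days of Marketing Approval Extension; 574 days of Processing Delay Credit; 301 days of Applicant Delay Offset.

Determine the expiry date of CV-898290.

Base term: filing date + 18 years → 8 September 2030.
Interference Suspension Credit: +454 days → 6 December 2031.
Marketing Approval Extension: 2120 days claimed exceeds the 1450-day cap, so +1450 days → 25 November 2035.
Processing Delay Credit: +574 days → 21 June 2037.
Applicant Delay Offset: −301 days → 24 August 2036.

2036-08-24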